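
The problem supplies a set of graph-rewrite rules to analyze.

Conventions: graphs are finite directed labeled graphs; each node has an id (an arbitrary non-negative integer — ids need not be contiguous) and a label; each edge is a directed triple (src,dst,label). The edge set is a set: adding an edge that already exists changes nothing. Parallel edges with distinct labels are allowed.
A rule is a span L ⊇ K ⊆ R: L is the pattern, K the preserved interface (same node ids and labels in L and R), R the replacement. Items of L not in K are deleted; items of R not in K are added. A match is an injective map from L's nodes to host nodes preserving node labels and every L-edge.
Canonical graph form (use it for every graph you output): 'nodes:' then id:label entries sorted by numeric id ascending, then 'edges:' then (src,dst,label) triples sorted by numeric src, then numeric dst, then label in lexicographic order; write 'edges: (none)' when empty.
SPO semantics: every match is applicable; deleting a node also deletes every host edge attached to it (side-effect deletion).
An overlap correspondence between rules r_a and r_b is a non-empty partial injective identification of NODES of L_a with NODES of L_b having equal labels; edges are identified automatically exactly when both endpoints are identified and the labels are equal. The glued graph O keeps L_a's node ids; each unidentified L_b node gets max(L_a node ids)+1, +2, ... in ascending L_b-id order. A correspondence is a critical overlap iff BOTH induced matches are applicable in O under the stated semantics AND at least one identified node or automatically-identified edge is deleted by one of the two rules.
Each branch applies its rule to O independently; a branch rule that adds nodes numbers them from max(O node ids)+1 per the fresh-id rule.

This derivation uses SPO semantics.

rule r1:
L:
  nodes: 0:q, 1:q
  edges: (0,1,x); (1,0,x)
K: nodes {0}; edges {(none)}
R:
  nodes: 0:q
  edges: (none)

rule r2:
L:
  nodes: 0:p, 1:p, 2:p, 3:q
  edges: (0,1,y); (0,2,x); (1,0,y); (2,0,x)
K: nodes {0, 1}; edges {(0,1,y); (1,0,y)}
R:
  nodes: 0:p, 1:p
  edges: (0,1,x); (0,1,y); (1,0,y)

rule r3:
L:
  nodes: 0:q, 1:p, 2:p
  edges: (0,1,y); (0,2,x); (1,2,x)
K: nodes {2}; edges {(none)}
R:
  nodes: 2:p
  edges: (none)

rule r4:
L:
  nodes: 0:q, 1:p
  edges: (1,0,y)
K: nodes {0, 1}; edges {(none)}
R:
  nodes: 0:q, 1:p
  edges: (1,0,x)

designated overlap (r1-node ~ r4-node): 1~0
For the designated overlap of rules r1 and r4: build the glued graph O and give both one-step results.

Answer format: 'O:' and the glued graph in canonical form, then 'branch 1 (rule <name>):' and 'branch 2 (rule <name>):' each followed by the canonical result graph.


O:
nodes: 0:q, 1:q, 2:p
edges: (0,1,x); (1,0,x); (2,1,y)
branch 1 (rule r1):
nodes: 0:q, 2:p
edges: (none)
branch 2 (rule r4):
nodes: 0:q, 1:q, 2:p
edges: (0,1,x); (1,0,x); (2,1,x)


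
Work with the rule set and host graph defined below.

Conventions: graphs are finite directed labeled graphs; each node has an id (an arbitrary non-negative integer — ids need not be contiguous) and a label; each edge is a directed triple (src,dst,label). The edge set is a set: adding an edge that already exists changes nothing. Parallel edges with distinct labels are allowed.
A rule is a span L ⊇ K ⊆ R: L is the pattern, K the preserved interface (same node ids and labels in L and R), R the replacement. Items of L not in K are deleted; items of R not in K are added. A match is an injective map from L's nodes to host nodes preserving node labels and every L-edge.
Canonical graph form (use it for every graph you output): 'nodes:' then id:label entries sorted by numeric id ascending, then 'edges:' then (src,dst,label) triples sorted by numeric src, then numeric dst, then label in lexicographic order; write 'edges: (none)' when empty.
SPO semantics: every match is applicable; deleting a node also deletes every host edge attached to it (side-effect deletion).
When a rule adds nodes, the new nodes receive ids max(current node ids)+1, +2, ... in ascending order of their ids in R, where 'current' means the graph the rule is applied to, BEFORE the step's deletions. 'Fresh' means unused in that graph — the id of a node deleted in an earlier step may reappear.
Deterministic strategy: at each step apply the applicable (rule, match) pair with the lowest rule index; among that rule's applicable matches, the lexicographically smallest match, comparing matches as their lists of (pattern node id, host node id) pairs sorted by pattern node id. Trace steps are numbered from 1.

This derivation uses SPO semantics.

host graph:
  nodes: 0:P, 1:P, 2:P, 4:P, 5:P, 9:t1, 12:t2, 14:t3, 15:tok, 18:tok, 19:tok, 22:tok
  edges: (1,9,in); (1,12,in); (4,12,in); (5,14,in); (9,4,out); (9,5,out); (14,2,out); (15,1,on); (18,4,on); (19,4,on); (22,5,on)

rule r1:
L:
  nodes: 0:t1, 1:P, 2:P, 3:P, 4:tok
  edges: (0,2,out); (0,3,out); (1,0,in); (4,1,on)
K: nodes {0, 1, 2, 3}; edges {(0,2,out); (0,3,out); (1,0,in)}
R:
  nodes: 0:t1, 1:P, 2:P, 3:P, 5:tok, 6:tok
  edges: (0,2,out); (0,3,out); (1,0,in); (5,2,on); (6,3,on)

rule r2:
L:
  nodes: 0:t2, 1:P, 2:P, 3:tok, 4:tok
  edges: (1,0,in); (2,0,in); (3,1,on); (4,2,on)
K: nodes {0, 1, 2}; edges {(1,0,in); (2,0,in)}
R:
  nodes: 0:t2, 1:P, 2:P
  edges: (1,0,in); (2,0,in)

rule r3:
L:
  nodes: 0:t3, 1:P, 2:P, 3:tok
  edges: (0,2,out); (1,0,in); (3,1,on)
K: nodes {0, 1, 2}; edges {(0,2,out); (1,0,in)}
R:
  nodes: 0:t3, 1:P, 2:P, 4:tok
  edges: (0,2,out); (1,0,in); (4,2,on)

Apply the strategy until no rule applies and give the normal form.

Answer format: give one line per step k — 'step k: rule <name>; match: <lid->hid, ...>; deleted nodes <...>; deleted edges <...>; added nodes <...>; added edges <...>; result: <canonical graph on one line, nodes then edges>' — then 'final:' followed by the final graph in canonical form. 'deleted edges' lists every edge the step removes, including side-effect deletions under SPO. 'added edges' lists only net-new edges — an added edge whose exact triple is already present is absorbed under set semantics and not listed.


step 1: rule r1; match: 0->9, 1->1, 2->4, 3->5, 4->15; deleted nodes 15; deleted edges (15,1,on); added nodes 23, 24; added edges (23,4,on); (24,5,on); result: nodes: 0:P, 1:P, 2:P, 4:P, 5:P, 9:t1, 12:t2, 14:t3, 18:tok, 19:tok, 22:tok, 23:tok, 24:tok edges: (1,9,in); (1,12,in); (4,12,in); (5,14,in); (9,4,out); (9,5,out); (14,2,out); (18,4,on); (19,4,on); (22,5,on); (23,4,on); (24,5,on)
step 2: rule r3; match: 0->14, 1->5, 2->2, 3->22; deleted nodes 22; deleted edges (22,5,on); added nodes 25; added edges (25,2,on); result: nodes: 0:P, 1:P, 2:P, 4:P, 5:P, 9:t1, 12:t2, 14:t3, 18:tok, 19:tok, 23:tok, 24:tok, 25:tok edges: (1,9,in); (1,12,in); (4,12,in); (5,14,in); (9,4,out); (9,5,out); (14,2,out); (18,4,on); (19,4,on); (23,4,on); (24,5,on); (25,2,on)
step 3: rule r3; match: 0->14, 1->5, 2->2, 3->24; deleted nodes 24; deleted edges (24,5,on); added nodes 26; added edges (26,2,on); result: nodes: 0:P, 1:P, 2:P, 4:P, 5:P, 9:t1, 12:t2, 14:t3, 18:tok, 19:tok, 23:tok, 25:tok, 26:tok edges: (1,9,in); (1,12,in); (4,12,in); (5,14,in); (9,4,out); (9,5,out); (14,2,out); (18,4,on); (19,4,on); (23,4,on); (25,2,on); (26,2,on)
final:
nodes: 0:P, 1:P, 2:P, 4:P, 5:P, 9:t1, 12:t2, 14:t3, 18:tok, 19:tok, 23:tok, 25:tok, 26:tok
edges: (1,9,in); (1,12,in); (4,12,in); (5,14,in); (9,4,out); (9,5,out); (14,2,out); (18,4,on); (19,4,on); (23,4,on); (25,2,on); (26,2,on)


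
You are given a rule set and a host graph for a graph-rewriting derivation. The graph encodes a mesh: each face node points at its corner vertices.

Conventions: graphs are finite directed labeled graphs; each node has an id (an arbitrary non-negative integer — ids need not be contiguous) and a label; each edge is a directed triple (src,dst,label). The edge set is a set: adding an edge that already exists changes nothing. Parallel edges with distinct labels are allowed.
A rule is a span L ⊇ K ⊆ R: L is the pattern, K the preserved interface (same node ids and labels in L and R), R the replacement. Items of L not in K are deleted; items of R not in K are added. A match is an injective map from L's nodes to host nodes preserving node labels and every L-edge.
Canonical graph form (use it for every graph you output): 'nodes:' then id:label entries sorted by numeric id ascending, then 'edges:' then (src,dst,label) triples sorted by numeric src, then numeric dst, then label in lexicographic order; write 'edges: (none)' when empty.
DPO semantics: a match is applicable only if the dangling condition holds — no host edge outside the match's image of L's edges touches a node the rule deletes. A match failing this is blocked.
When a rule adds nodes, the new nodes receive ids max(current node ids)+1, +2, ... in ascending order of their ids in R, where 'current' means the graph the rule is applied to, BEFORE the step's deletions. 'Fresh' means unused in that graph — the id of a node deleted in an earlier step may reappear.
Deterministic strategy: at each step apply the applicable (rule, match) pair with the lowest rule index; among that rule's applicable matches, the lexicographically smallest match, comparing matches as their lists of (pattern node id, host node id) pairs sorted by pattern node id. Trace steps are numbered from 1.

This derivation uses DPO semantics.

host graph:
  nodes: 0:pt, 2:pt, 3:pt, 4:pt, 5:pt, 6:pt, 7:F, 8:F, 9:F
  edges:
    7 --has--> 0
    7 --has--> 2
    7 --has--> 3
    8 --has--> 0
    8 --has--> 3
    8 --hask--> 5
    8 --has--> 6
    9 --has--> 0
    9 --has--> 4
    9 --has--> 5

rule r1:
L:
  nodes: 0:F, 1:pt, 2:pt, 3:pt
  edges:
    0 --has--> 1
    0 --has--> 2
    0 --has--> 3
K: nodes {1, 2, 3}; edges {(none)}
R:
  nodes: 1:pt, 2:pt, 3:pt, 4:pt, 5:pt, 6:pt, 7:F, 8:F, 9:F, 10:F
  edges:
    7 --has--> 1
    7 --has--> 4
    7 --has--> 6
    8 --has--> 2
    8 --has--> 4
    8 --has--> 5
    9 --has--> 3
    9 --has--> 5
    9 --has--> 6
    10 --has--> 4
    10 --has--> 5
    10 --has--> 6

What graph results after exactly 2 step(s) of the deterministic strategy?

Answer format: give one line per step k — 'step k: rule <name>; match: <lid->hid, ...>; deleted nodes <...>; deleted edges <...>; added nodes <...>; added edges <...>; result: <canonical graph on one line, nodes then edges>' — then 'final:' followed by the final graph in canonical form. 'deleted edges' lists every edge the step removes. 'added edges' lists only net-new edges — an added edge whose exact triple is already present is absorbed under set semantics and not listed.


step 1: rule r1; match: 0->7, 1->0, 2->2, 3->3; deleted nodes 7; deleted edges (7,0,has); (7,2,has); (7,3,has); added nodes 10, 11, 12, 13, 14, 15, 16; added edges (13,0,has); (13,10,has); (13,12,has); (14,2,has); (14,10,has); (14,11,has); (15,3,has); (15,11,has); (15,12,has); (16,10,has); (16,11,has); (16,12,has); result: nodes: 0:pt, 2:pt, 3:pt, 4:pt, 5:pt, 6:pt, 8:F, 9:F, 10:pt, 11:pt, 12:pt, 13:F, 14:F, 15:F, 16:F edges: (8,0,has); (8,3,has); (8,5,hask); (8,6,has); (9,0,has); (9,4,has); (9,5,has); (13,0,has); (13,10,has); (13,12,has); (14,2,has); (14,10,has); (14,11,has); (15,3,has); (15,11,has); (15,12,has); (16,10,has); (16,11,has); (16,12,has)
step 2: rule r1; match: 0->9, 1->0, 2->4, 3->5; deleted nodes 9; deleted edges (9,0,has); (9,4,has); (9,5,has); added nodes 17, 18, 19, 20, 21, 22, 23; added edges (20,0,has); (20,17,has); (20,19,has); (21,4,has); (21,17,has); (21,18,has); (22,5,has); (22,18,has); (22,19,has); (23,17,has); (23,18,has); (23,19,has); result: nodes: 0:pt, 2:pt, 3:pt, 4:pt, 5:pt, 6:pt, 8:F, 10:pt, 11:pt, 12:pt, 13:F, 14:F, 15:F, 16:F, 17:pt, 18:pt, 19:pt, 20:F, 21:F, 22:F, 23:F edges: (8,0,has); (8,3,has); (8,5,hask); (8,6,has); (13,0,has); (13,10,has); (13,12,has); (14,2,has); (14,10,has); (14,11,has); (15,3,has); (15,11,has); (15,12,has); (16,10,has); (16,11,has); (16,12,has); (20,0,has); (20,17,has); (20,19,has); (21,4,has); (21,17,has); (21,18,has); (22,5,has); (22,18,has); (22,19,has); (23,17,has); (23,18,has); (23,19,has)
final:
nodes: 0:pt, 2:pt, 3:pt, 4:pt, 5:pt, 6:pt, 8:F, 10:pt, 11:pt, 12:pt, 13:F, 14:F, 15:F, 16:F, 17:pt, 18:pt, 19:pt, 20:F, 21:F, 22:F, 23:F
edges: (8,0,has); (8,3,has); (8,5,hask); (8,6,has); (13,0,has); (13,10,has); (13,12,has); (14,2,has); (14,10,has); (14,11,has); (15,3,has); (15,11,has); (15,12,has); (16,10,has); (16,11,has); (16,12,has); (20,0,has); (20,17,has); (20,19,has); (21,4,has); (21,17,has); (21,18,has); (22,5,has); (22,18,has); (22,19,has); (23,17,has); (23,18,has); (23,19,has)


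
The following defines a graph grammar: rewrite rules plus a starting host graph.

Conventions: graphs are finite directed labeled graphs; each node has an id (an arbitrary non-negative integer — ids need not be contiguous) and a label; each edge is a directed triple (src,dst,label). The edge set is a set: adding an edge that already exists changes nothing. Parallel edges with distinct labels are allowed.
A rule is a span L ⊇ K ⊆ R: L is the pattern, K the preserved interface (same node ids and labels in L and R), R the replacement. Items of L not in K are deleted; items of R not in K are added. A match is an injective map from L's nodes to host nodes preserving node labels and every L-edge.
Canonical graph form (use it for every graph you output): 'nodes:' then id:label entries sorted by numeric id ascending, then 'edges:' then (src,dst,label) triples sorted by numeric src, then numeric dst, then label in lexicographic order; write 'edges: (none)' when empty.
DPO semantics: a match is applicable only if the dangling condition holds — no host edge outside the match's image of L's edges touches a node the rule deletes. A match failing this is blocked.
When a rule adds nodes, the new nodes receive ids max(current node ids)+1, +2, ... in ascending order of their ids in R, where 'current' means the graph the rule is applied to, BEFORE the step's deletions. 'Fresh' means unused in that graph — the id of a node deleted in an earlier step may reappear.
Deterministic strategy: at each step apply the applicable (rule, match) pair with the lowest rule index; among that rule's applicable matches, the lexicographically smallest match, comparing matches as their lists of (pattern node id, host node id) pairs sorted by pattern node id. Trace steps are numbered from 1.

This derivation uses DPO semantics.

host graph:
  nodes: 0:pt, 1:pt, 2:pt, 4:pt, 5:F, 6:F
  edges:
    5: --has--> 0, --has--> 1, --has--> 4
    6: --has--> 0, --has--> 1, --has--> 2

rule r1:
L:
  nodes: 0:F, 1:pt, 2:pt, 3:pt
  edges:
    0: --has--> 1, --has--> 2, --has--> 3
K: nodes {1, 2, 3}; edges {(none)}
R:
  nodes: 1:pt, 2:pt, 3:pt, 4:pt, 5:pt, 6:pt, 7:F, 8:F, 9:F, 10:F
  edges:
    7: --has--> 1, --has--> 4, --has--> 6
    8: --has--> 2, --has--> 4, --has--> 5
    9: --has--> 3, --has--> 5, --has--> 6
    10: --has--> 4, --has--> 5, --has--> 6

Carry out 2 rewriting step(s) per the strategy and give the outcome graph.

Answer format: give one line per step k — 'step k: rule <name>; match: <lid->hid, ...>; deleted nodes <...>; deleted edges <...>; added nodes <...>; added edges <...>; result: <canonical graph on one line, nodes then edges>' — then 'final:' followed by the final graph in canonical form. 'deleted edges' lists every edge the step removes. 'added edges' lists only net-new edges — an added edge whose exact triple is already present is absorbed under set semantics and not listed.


step 1: rule r1; match: 0->5, 1->0, 2->1, 3->4; deleted nodes 5; deleted edges (5,0,has); (5,1,has); (5,4,has); added nodes 7, 8, 9, 10, 11, 12, 13; added edges (10,0,has); (10,7,has); (10,9,has); (11,1,has); (11,7,has); (11,8,has); (12,4,has); (12,8,has); (12,9,has); (13,7,has); (13,8,has); (13,9,has); result: nodes: 0:pt, 1:pt, 2:pt, 4:pt, 6:F, 7:pt, 8:pt, 9:pt, 10:F, 11:F, 12:F, 13:F edges: (6,0,has); (6,1,has); (6,2,has); (10,0,has); (10,7,has); (10,9,has); (11,1,has); (11,7,has); (11,8,has); (12,4,has); (12,8,has); (12,9,has); (13,7,has); (13,8,has); (13,9,has)
step 2: rule r1; match: 0->6, 1->0, 2->1, 3->2; deleted nodes 6; deleted edges (6,0,has); (6,1,has); (6,2,has); added nodes 14, 15, 16, 17, 18, 19, 20; added edges (17,0,has); (17,14,has); (17,16,has); (18,1,has); (18,14,has); (18,15,has); (19,2,has); (19,15,has); (19,16,has); (20,14,has); (20,15,has); (20,16,has); result: nodes: 0:pt, 1:pt, 2:pt, 4:pt, 7:pt, 8:pt, 9:pt, 10:F, 11:F, 12:F, 13:F, 14:pt, 15:pt, 16:pt, 17:F, 18:F, 19:F, 20:F edges: (10,0,has); (10,7,has); (10,9,has); (11,1,has); (11,7,has); (11,8,has); (12,4,has); (12,8,has); (12,9,has); (13,7,has); (13,8,has); (13,9,has); (17,0,has); (17,14,has); (17,16,has); (18,1,has); (18,14,has); (18,15,has); (19,2,has); (19,15,has); (19,16,has); (20,14,has); (20,15,has); (20,16,has)
final:
nodes: 0:pt, 1:pt, 2:pt, 4:pt, 7:pt, 8:pt, 9:pt, 10:F, 11:F, 12:F, 13:F, 14:pt, 15:pt, 16:pt, 17:F, 18:F, 19:F, 20:F
edges: (10,0,has); (10,7,has); (10,9,has); (11,1,has); (11,7,has); (11,8,has); (12,4,has); (12,8,has); (12,9,has); (13,7,has); (13,8,has); (13,9,has); (17,0,has); (17,14,has); (17,16,has); (18,1,has); (18,14,has); (18,15,has); (19,2,has); (19,15,has); (19,16,has); (20,14,has); (20,15,has); (20,16,has)


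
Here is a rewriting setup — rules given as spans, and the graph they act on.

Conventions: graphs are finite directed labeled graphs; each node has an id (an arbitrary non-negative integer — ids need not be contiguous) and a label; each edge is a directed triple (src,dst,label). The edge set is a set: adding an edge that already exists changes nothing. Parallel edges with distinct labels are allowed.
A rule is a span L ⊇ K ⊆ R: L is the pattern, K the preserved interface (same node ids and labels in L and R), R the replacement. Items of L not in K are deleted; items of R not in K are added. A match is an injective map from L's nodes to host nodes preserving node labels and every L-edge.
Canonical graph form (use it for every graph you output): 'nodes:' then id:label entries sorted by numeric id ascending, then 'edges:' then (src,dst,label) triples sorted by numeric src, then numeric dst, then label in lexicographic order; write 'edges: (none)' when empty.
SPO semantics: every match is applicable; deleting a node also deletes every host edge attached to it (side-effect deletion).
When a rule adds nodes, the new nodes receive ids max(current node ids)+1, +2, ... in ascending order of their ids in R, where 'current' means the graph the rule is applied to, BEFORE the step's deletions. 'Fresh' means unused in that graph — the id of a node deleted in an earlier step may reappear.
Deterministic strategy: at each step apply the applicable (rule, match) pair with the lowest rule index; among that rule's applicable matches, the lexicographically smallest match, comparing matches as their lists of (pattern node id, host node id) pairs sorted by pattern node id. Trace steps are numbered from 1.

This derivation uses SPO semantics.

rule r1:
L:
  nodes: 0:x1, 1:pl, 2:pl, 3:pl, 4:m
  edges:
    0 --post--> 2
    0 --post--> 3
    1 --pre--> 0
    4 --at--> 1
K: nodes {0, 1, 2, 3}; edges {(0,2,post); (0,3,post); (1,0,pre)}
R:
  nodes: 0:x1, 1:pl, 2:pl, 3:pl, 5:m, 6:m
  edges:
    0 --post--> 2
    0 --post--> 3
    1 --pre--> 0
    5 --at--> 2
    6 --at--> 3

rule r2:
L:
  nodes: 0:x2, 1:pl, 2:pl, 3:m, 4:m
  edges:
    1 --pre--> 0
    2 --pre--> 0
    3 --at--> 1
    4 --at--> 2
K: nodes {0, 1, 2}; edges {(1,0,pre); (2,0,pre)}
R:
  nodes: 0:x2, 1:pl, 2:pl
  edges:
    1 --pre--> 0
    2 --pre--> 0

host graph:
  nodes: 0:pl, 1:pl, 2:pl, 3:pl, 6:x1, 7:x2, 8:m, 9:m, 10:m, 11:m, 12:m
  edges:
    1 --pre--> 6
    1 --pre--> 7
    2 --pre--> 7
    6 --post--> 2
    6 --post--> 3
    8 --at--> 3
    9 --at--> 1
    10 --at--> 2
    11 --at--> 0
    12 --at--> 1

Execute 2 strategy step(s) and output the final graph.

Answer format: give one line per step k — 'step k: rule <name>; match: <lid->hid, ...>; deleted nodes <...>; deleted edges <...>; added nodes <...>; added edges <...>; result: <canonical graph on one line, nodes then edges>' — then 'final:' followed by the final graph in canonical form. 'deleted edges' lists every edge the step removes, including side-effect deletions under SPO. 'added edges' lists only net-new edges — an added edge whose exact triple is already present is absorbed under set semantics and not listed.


step 1: rule r1; match: 0->6, 1->1, 2->2, 3->3, 4->9; deleted nodes 9; deleted edges (9,1,at); added nodes 13, 14; added edges (13,2,at); (14,3,at); result: nodes: 0:pl, 1:pl, 2:pl, 3:pl, 6:x1, 7:x2, 8:m, 10:m, 11:m, 12:m, 13:m, 14:m edges: (1,6,pre); (1,7,pre); (2,7,pre); (6,2,post); (6,3,post); (8,3,at); (10,2,at); (11,0,at); (12,1,at); (13,2,at); (14,3,at)
step 2: rule r1; match: 0->6, 1->1, 2->2, 3->3, 4->12; deleted nodes 12; deleted edges (12,1,at); added nodes 15, 16; added edges (15,2,at); (16,3,at); result: nodes: 0:pl, 1:pl, 2:pl, 3:pl, 6:x1, 7:x2, 8:m, 10:m, 11:m, 13:m, 14:m, 15:m, 16:m edges: (1,6,pre); (1,7,pre); (2,7,pre); (6,2,post); (6,3,post); (8,3,at); (10,2,at); (11,0,at); (13,2,at); (14,3,at); (15,2,at); (16,3,at)
final:
nodes: 0:pl, 1:pl, 2:pl, 3:pl, 6:x1, 7:x2, 8:m, 10:m, 11:m, 13:m, 14:m, 15:m, 16:m
edges: (1,6,pre); (1,7,pre); (2,7,pre); (6,2,post); (6,3,post); (8,3,at); (10,2,at); (11,0,at); (13,2,at); (14,3,at); (15,2,at); (16,3,at)


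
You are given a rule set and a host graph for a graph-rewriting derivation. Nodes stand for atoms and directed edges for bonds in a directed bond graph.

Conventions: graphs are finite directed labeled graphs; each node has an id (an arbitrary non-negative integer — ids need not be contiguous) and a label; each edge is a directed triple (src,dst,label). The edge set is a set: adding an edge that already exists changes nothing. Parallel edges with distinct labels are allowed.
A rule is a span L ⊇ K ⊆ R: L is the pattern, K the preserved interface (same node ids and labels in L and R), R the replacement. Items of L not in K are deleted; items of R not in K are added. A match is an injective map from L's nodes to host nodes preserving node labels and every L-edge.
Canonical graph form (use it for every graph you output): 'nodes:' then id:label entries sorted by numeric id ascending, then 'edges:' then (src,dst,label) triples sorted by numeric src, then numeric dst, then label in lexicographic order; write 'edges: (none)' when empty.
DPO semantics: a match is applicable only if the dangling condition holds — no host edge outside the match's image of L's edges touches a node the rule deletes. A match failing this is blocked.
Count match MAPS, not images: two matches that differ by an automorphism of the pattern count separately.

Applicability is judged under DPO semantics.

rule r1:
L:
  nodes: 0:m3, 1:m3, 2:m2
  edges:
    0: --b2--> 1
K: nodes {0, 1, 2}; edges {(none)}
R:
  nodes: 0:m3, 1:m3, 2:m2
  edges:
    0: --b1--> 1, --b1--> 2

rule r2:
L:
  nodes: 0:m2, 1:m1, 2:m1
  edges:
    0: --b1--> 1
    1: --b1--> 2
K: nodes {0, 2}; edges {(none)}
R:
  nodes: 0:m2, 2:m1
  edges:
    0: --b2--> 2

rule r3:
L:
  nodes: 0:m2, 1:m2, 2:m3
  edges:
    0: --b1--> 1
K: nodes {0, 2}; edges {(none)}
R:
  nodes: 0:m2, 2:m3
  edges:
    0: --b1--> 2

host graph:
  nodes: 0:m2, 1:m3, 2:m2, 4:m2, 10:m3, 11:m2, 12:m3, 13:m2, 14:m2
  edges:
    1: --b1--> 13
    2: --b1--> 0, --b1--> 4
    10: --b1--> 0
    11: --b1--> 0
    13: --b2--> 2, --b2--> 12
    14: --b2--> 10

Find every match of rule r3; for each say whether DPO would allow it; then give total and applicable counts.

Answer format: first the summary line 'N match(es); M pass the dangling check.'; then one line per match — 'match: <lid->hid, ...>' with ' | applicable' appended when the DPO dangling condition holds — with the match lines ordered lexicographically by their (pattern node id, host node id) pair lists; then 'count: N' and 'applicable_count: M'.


9 match(es); 3 pass the dangling check.
match: 0->2, 1->0, 2->1
match: 0->2, 1->0, 2->10
match: 0->2, 1->0, 2->12
match: 0->2, 1->4, 2->1 | applicable
match: 0->2, 1->4, 2->10 | applicable
match: 0->2, 1->4, 2->12 | applicable
match: 0->11, 1->0, 2->1
match: 0->11, 1->0, 2->10
match: 0->11, 1->0, 2->12
count: 9
applicable_count: 3


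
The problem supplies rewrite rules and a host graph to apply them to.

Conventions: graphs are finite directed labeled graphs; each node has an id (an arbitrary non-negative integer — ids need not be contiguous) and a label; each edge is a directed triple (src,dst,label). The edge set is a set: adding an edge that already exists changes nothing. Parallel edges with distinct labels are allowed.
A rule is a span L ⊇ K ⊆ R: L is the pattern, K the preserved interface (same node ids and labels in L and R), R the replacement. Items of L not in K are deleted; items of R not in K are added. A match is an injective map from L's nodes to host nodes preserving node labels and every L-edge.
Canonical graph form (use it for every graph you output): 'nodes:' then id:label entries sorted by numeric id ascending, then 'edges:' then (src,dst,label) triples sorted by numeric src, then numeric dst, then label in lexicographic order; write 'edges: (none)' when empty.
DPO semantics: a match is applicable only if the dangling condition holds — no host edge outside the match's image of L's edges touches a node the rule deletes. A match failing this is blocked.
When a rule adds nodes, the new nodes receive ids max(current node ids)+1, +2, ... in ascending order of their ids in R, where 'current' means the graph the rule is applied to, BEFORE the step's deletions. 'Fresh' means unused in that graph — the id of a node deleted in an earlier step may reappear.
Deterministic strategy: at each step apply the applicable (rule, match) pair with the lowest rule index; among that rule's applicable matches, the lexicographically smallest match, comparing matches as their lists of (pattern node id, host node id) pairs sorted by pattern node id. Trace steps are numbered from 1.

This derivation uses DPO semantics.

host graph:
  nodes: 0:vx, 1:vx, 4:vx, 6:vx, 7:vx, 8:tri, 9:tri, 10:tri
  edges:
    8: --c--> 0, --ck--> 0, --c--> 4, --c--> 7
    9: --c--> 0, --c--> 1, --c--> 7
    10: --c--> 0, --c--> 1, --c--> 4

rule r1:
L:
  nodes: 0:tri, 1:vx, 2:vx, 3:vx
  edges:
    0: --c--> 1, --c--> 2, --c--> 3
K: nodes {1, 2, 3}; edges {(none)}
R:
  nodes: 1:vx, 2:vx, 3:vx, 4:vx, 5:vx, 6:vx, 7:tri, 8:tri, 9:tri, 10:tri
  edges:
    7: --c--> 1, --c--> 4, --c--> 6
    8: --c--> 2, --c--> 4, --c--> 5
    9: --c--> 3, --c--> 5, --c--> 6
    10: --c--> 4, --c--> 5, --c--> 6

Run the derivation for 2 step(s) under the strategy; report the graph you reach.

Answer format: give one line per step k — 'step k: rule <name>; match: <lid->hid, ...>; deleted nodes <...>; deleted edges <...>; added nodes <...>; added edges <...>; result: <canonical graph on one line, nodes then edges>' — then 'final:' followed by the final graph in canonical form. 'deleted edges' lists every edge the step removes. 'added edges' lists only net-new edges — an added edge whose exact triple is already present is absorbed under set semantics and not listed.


step 1: rule r1; match: 0->9, 1->0, 2->1, 3->7; deleted nodes 9; deleted edges (9,0,c); (9,1,c); (9,7,c); added nodes 11, 12, 13, 14, 15, 16, 17; added edges (14,0,c); (14,11,c); (14,13,c); (15,1,c); (15,11,c); (15,12,c); (16,7,c); (16,12,c); (16,13,c); (17,11,c); (17,12,c); (17,13,c); result: nodes: 0:vx, 1:vx, 4:vx, 6:vx, 7:vx, 8:tri, 10:tri, 11:vx, 12:vx, 13:vx, 14:tri, 15:tri, 16:tri, 17:tri edges: (8,0,c); (8,0,ck); (8,4,c); (8,7,c); (10,0,c); (10,1,c); (10,4,c); (14,0,c); (14,11,c); (14,13,c); (15,1,c); (15,11,c); (15,12,c); (16,7,c); (16,12,c); (16,13,c); (17,11,c); (17,12,c); (17,13,c)
step 2: rule r1; match: 0->10, 1->0, 2->1, 3->4; deleted nodes 10; deleted edges (10,0,c); (10,1,c); (10,4,c); added nodes 18, 19, 20, 21, 22, 23, 24; added edges (21,0,c); (21,18,c); (21,20,c); (22,1,c); (22,18,c); (22,19,c); (23,4,c); (23,19,c); (23,20,c); (24,18,c); (24,19,c); (24,20,c); result: nodes: 0:vx, 1:vx, 4:vx, 6:vx, 7:vx, 8:tri, 11:vx, 12:vx, 13:vx, 14:tri, 15:tri, 16:tri, 17:tri, 18:vx, 19:vx, 20:vx, 21:tri, 22:tri, 23:tri, 24:tri edges: (8,0,c); (8,0,ck); (8,4,c); (8,7,c); (14,0,c); (14,11,c); (14,13,c); (15,1,c); (15,11,c); (15,12,c); (16,7,c); (16,12,c); (16,13,c); (17,11,c); (17,12,c); (17,13,c); (21,0,c); (21,18,c); (21,20,c); (22,1,c); (22,18,c); (22,19,c); (23,4,c); (23,19,c); (23,20,c); (24,18,c); (24,19,c); (24,20,c)
final:
nodes: 0:vx, 1:vx, 4:vx, 6:vx, 7:vx, 8:tri, 11:vx, 12:vx, 13:vx, 14:tri, 15:tri, 16:tri, 17:tri, 18:vx, 19:vx, 20:vx, 21:tri, 22:tri, 23:tri, 24:tri
edges: (8,0,c); (8,0,ck); (8,4,c); (8,7,c); (14,0,c); (14,11,c); (14,13,c); (15,1,c); (15,11,c); (15,12,c); (16,7,c); (16,12,c); (16,13,c); (17,11,c); (17,12,c); (17,13,c); (21,0,c); (21,18,c); (21,20,c); (22,1,c); (22,18,c); (22,19,c); (23,4,c); (23,19,c); (23,20,c); (24,18,c); (24,19,c); (24,20,c)


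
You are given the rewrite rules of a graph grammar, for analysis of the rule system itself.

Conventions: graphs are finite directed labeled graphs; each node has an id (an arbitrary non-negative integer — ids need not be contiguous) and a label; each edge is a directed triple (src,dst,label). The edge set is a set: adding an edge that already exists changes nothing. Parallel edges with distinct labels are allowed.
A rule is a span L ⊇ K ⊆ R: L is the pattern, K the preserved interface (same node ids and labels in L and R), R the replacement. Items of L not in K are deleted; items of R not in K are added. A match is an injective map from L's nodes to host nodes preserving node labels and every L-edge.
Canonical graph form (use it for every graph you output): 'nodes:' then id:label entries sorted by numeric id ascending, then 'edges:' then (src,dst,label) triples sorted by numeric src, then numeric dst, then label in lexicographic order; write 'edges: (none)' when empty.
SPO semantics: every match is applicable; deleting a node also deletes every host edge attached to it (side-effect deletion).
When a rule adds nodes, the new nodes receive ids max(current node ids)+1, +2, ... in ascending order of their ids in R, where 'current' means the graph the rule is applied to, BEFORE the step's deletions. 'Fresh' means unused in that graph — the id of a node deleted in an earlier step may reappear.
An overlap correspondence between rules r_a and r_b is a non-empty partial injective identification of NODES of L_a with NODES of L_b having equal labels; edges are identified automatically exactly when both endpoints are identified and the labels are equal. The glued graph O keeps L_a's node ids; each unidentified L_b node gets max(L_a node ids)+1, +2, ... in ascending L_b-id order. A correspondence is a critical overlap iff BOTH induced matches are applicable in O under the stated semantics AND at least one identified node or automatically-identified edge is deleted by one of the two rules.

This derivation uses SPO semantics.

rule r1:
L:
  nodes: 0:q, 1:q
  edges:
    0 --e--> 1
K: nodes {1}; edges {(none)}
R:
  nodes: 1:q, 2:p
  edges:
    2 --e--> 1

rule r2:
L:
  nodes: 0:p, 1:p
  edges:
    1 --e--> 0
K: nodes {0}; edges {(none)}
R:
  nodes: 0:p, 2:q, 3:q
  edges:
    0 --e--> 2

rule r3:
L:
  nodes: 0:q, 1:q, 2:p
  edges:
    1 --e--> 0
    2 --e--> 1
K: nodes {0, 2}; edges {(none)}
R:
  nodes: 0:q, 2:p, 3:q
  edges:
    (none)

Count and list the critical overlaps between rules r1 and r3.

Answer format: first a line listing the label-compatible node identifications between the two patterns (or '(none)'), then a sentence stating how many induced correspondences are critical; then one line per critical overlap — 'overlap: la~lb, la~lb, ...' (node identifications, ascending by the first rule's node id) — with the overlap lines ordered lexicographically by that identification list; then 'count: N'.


label-compatible node identifications between L(r1) and L(r3): 0~0, 0~1, 1~0, 1~1
5 of the induced correspondences are critical overlaps of r1 and r3.
overlap: 0~0
overlap: 0~0, 1~1
overlap: 0~1
overlap: 0~1, 1~0
overlap: 1~1
count: 5


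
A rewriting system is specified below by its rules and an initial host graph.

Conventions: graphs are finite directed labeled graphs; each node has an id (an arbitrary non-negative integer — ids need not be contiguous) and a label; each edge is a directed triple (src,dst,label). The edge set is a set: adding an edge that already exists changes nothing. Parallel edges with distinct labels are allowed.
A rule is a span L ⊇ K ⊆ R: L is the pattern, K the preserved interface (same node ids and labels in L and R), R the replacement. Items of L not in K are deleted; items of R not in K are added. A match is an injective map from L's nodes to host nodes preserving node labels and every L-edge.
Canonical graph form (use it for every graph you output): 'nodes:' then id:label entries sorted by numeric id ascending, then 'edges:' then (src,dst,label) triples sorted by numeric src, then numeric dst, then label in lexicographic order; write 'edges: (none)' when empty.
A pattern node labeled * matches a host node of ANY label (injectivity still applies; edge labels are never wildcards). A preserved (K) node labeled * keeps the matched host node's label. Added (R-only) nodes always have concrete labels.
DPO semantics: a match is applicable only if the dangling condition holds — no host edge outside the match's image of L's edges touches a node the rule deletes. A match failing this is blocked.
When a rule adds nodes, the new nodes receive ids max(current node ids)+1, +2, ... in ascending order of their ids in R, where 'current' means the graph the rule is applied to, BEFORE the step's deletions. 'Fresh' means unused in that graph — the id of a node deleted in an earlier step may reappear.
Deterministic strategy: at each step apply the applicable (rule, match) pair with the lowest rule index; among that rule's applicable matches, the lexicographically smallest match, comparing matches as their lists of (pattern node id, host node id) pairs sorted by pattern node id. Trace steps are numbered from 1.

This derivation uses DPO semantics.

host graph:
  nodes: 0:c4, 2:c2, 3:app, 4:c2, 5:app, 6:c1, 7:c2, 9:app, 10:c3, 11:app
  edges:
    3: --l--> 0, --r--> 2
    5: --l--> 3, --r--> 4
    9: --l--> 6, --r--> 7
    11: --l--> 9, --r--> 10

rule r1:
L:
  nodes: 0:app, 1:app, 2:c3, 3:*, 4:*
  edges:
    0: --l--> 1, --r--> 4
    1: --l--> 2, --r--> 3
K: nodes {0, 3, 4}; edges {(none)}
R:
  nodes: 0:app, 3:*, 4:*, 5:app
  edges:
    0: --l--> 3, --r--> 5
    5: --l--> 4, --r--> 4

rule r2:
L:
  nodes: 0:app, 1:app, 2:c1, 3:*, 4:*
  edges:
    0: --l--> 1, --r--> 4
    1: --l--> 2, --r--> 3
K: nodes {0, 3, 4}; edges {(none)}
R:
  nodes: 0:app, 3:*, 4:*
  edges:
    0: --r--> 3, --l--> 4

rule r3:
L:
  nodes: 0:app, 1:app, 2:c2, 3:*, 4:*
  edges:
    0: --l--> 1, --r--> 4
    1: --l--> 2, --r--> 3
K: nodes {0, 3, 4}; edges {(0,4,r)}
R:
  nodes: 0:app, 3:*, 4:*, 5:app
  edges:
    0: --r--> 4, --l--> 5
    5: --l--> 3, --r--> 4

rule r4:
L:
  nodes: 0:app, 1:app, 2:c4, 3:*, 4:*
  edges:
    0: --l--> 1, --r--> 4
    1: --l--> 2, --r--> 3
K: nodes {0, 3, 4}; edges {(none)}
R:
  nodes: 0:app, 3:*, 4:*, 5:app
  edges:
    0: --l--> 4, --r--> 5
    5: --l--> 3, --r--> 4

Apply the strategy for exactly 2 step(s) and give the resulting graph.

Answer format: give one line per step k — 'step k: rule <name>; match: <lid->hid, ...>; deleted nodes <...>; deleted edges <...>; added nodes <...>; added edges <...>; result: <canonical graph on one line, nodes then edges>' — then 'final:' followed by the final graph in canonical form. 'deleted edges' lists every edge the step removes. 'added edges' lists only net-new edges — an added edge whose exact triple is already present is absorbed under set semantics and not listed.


step 1: rule r2; match: 0->11, 1->9, 2->6, 3->7, 4->10; deleted nodes 6, 9; deleted edges (9,6,l); (9,7,r); (11,9,l); (11,10,r); added nodes (none); added edges (11,7,r); (11,10,l); result: nodes: 0:c4, 2:c2, 3:app, 4:c2, 5:app, 7:c2, 10:c3, 11:app edges: (3,0,l); (3,2,r); (5,3,l); (5,4,r); (11,7,r); (11,10,l)
step 2: rule r4; match: 0->5, 1->3, 2->0, 3->2, 4->4; deleted nodes 0, 3; deleted edges (3,0,l); (3,2,r); (5,3,l); (5,4,r); added nodes 12; added edges (5,4,l); (5,12,r); (12,2,l); (12,4,r); result: nodes: 2:c2, 4:c2, 5:app, 7:c2, 10:c3, 11:app, 12:app edges: (5,4,l); (5,12,r); (11,7,r); (11,10,l); (12,2,l); (12,4,r)
final:
nodes: 2:c2, 4:c2, 5:app, 7:c2, 10:c3, 11:app, 12:app
edges: (5,4,l); (5,12,r); (11,7,r); (11,10,l); (12,2,l); (12,4,r)


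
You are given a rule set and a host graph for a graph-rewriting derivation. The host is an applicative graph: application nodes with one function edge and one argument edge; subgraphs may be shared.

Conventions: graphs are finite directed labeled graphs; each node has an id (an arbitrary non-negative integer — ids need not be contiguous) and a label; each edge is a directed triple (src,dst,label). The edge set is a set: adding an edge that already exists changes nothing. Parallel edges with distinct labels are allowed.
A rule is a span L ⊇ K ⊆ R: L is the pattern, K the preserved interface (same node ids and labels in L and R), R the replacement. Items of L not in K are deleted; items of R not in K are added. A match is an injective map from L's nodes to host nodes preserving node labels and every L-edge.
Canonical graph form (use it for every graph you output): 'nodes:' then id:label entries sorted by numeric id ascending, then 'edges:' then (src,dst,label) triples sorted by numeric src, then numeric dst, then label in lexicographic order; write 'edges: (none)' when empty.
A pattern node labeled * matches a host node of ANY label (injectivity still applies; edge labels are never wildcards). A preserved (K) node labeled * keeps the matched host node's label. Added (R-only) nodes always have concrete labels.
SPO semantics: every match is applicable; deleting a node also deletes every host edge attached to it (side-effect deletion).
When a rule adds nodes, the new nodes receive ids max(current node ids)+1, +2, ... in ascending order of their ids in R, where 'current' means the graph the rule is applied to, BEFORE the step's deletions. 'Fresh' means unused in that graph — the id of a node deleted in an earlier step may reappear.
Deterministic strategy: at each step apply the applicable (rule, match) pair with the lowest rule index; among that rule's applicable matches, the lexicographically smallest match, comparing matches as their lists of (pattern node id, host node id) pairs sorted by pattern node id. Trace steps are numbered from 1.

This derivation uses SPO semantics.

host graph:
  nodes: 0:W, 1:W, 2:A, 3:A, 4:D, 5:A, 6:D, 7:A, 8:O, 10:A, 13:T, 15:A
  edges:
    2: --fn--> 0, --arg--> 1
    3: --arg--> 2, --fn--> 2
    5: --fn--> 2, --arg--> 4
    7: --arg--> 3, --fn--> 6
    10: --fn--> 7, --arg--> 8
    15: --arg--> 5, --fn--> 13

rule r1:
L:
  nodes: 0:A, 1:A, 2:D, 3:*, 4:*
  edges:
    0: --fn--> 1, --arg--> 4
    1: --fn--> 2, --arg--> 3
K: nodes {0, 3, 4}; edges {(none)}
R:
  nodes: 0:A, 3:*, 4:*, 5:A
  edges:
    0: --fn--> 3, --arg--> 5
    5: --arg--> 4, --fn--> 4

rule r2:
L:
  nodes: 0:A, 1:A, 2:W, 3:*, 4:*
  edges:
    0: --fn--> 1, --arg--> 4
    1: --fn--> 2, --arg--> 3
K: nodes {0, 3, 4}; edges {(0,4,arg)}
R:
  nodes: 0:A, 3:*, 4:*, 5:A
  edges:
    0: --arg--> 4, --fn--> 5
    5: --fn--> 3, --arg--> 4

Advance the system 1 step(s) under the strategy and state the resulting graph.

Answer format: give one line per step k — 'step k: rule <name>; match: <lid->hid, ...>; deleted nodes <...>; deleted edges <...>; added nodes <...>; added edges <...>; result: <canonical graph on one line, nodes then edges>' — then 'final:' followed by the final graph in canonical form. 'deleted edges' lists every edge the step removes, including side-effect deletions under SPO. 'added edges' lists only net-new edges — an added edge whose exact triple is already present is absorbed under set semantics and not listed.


step 1: rule r1; match: 0->10, 1->7, 2->6, 3->3, 4->8; deleted nodes 6, 7; deleted edges (7,3,arg); (7,6,fn); (10,7,fn); (10,8,arg); added nodes 16; added edges (10,3,fn); (10,16,arg); (16,8,arg); (16,8,fn); result: nodes: 0:W, 1:W, 2:A, 3:A, 4:D, 5:A, 8:O, 10:A, 13:T, 15:A, 16:A edges: (2,0,fn); (2,1,arg); (3,2,arg); (3,2,fn); (5,2,fn); (5,4,arg); (10,3,fn); (10,16,arg); (15,5,arg); (15,13,fn); (16,8,arg); (16,8,fn)
final:
nodes: 0:W, 1:W, 2:A, 3:A, 4:D, 5:A, 8:O, 10:A, 13:T, 15:A, 16:A
edges: (2,0,fn); (2,1,arg); (3,2,arg); (3,2,fn); (5,2,fn); (5,4,arg); (10,3,fn); (10,16,arg); (15,5,arg); (15,13,fn); (16,8,arg); (16,8,fn)
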